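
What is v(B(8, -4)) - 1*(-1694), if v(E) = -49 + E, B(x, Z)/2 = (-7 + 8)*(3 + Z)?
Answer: 1643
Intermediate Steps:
B(x, Z) = 6 + 2*Z (B(x, Z) = 2*((-7 + 8)*(3 + Z)) = 2*(1*(3 + Z)) = 2*(3 + Z) = 6 + 2*Z)
v(B(8, -4)) - 1*(-1694) = (-49 + (6 + 2*(-4))) - 1*(-1694) = (-49 + (6 - 8)) + 1694 = (-49 - 2) + 1694 = -51 + 1694 = 1643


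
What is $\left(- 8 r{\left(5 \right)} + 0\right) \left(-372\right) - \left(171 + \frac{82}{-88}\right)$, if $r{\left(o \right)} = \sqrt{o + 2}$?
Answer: $- \frac{7483}{44} + 2976 \sqrt{7} \approx 7703.7$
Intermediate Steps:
$r{\left(o \right)} = \sqrt{2 + o}$
$\left(- 8 r{\left(5 \right)} + 0\right) \left(-372\right) - \left(171 + \frac{82}{-88}\right) = \left(- 8 \sqrt{2 + 5} + 0\right) \left(-372\right) - \left(171 + \frac{82}{-88}\right) = \left(- 8 \sqrt{7} + 0\right) \left(-372\right) - \frac{7483}{44} = - 8 \sqrt{7} \left(-372\right) + \left(-171 + \frac{41}{44}\right) = 2976 \sqrt{7} - \frac{7483}{44} = - \frac{7483}{44} + 2976 \sqrt{7}$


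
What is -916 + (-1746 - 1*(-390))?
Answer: -2272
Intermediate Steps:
-916 + (-1746 - 1*(-390)) = -916 + (-1746 + 390) = -916 - 1356 = -2272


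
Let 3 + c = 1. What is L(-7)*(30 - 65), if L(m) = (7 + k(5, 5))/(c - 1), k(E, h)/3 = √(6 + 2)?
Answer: 245/3 + 70*√2 ≈ 180.66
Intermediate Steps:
c = -2 (c = -3 + 1 = -2)
k(E, h) = 6*√2 (k(E, h) = 3*√(6 + 2) = 3*√8 = 3*(2*√2) = 6*√2)
L(m) = -7/3 - 2*√2 (L(m) = (7 + 6*√2)/(-2 - 1) = (7 + 6*√2)/(-3) = (7 + 6*√2)*(-⅓) = -7/3 - 2*√2)
L(-7)*(30 - 65) = (-7/3 - 2*√2)*(30 - 65) = (-7/3 - 2*√2)*(-35) = 245/3 + 70*√2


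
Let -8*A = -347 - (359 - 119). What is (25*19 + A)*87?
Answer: 381669/8 ≈ 47709.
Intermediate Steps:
A = 587/8 (A = -(-347 - (359 - 119))/8 = -(-347 - 1*240)/8 = -(-347 - 240)/8 = -⅛*(-587) = 587/8 ≈ 73.375)
(25*19 + A)*87 = (25*19 + 587/8)*87 = (475 + 587/8)*87 = (4387/8)*87 = 381669/8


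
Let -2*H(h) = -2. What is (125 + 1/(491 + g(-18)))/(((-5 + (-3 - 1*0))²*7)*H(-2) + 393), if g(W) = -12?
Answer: 59876/402839 ≈ 0.14864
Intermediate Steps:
H(h) = 1 (H(h) = -½*(-2) = 1)
(125 + 1/(491 + g(-18)))/(((-5 + (-3 - 1*0))²*7)*H(-2) + 393) = (125 + 1/(491 - 12))/(((-5 + (-3 - 1*0))²*7)*1 + 393) = (125 + 1/479)/(((-5 + (-3 + 0))²*7)*1 + 393) = (125 + 1/479)/(((-5 - 3)²*7)*1 + 393) = 59876/(479*(((-8)²*7)*1 + 393)) = 59876/(479*((64*7)*1 + 393)) = 59876/(479*(448*1 + 393)) = 59876/(479*(448 + 393)) = (59876/479)/841 = (59876/479)*(1/841) = 59876/402839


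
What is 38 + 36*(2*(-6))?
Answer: -394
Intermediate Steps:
38 + 36*(2*(-6)) = 38 + 36*(-12) = 38 - 432 = -394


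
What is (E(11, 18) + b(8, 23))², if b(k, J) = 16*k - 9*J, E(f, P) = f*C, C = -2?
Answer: 10201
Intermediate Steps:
E(f, P) = -2*f (E(f, P) = f*(-2) = -2*f)
b(k, J) = -9*J + 16*k
(E(11, 18) + b(8, 23))² = (-2*11 + (-9*23 + 16*8))² = (-22 + (-207 + 128))² = (-22 - 79)² = (-101)² = 10201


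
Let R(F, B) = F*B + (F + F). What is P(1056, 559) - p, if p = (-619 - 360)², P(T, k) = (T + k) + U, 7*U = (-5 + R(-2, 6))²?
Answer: -956763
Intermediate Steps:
R(F, B) = 2*F + B*F (R(F, B) = B*F + 2*F = 2*F + B*F)
U = 63 (U = (-5 - 2*(2 + 6))²/7 = (-5 - 2*8)²/7 = (-5 - 16)²/7 = (⅐)*(-21)² = (⅐)*441 = 63)
P(T, k) = 63 + T + k (P(T, k) = (T + k) + 63 = 63 + T + k)
p = 958441 (p = (-979)² = 958441)
P(1056, 559) - p = (63 + 1056 + 559) - 1*958441 = 1678 - 958441 = -956763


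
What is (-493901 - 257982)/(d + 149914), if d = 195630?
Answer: -751883/345544 ≈ -2.1759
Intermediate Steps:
(-493901 - 257982)/(d + 149914) = (-493901 - 257982)/(195630 + 149914) = -751883/345544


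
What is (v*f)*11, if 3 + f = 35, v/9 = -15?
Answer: -47520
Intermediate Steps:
v = -135 (v = 9*(-15) = -135)
f = 32 (f = -3 + 35 = 32)
(v*f)*11 = -135*32*11 = -4320*11 = -47520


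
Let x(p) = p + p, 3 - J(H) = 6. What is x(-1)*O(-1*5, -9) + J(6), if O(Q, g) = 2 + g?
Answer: 11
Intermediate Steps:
J(H) = -3 (J(H) = 3 - 1*6 = 3 - 6 = -3)
x(p) = 2*p
x(-1)*O(-1*5, -9) + J(6) = (2*(-1))*(2 - 9) - 3 = -2*(-7) - 3 = 14 - 3 = 11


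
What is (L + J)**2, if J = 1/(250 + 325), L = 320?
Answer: 33856368001/330625 ≈ 1.0240e+5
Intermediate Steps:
J = 1/575 ≈ 0.0017391
(L + J)**2 = (320 + 1/575)**2 = (184001/575)**2 = 33856368001/330625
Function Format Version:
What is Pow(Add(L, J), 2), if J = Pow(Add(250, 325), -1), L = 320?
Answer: Rational(33856368001, 330625) ≈ 1.0240e+5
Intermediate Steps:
J = Rational(1, 575) (J = Pow(575, -1) = Rational(1, 575) ≈ 0.0017391)
Pow(Add(L, J), 2) = Pow(Add(320, Rational(1, 575)), 2) = Pow(Rational(184001, 575), 2) = Rational(33856368001, 330625)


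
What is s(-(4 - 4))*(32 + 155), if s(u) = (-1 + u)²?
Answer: 187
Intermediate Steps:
s(-(4 - 4))*(32 + 155) = (-1 - (4 - 4))²*(32 + 155) = (-1 - 1*0)²*187 = (-1 + 0)²*187 = (-1)²*187 = 1*187 = 187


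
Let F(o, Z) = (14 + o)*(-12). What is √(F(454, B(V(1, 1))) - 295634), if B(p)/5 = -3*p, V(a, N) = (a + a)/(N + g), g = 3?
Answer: 25*I*√482 ≈ 548.86*I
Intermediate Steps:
V(a, N) = 2*a/(3 + N) (V(a, N) = (a + a)/(N + 3) = (2*a)/(3 + N) = 2*a/(3 + N))
B(p) = -15*p (B(p) = 5*(-3*p) = -15*p)
F(o, Z) = -168 - 12*o
√(F(454, B(V(1, 1))) - 295634) = √((-168 - 12*454) - 295634) = √((-168 - 5448) - 295634) = √(-5616 - 295634) = √(-301250) = 25*I*√482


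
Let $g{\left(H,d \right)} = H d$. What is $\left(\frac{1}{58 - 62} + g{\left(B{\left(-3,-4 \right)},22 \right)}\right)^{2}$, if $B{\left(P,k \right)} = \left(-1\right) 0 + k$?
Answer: $\frac{124609}{16} \approx 7788.1$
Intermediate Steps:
$B{\left(P,k \right)} = k$ ($B{\left(P,k \right)} = 0 + k = k$)
$\left(\frac{1}{58 - 62} + g{\left(B{\left(-3,-4 \right)},22 \right)}\right)^{2} = \left(\frac{1}{58 - 62} - 88\right)^{2} = \left(\frac{1}{-4} - 88\right)^{2} = \left(- \frac{1}{4} - 88\right)^{2} = \left(- \frac{353}{4}\right)^{2} = \frac{124609}{16}$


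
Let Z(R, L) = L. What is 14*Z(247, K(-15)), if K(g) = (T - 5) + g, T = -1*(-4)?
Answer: -224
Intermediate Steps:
T = 4
K(g) = -1 + g (K(g) = (4 - 5) + g = -1 + g)
14*Z(247, K(-15)) = 14*(-1 - 15) = 14*(-16) = -224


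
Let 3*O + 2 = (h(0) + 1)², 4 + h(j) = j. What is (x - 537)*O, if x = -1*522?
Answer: -2471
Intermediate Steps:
x = -522
h(j) = -4 + j
O = 7/3 (O = -⅔ + ((-4 + 0) + 1)²/3 = -⅔ + (-4 + 1)²/3 = -⅔ + (⅓)*(-3)² = -⅔ + (⅓)*9 = -⅔ + 3 = 7/3 ≈ 2.3333)
(x - 537)*O = (-522 - 537)*(7/3) = -1059*7/3 = -2471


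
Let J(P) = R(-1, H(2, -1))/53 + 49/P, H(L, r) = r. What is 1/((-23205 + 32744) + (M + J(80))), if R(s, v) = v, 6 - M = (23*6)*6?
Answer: 4240/36962597 ≈ 0.00011471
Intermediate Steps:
M = -822 (M = 6 - 23*6*6 = 6 - 138*6 = 6 - 1*828 = 6 - 828 = -822)
J(P) = -1/53 + 49/P
1/((-23205 + 32744) + (M + J(80))) = 1/((-23205 + 32744) + (-822 + (1/53)*(2597 - 1*80)/80)) = 1/(9539 + (-822 + (1/53)*(1/80)*(2597 - 80))) = 1/(9539 + (-822 + (1/53)*(1/80)*2517)) = 1/(9539 + (-822 + 2517/4240)) = 1/(9539 - 3482763/4240) = 1/(36962597/4240) = 4240/36962597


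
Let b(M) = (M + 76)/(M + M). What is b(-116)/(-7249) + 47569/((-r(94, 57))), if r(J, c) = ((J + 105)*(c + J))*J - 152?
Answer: -10014125019/593759544334 ≈ -0.016866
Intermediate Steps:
r(J, c) = -152 + J*(105 + J)*(J + c) (r(J, c) = ((105 + J)*(J + c))*J - 152 = J*(105 + J)*(J + c) - 152 = -152 + J*(105 + J)*(J + c))
b(M) = (76 + M)/(2*M) (b(M) = (76 + M)/((2*M)) = (76 + M)*(1/(2*M)) = (76 + M)/(2*M))
b(-116)/(-7249) + 47569/((-r(94, 57))) = ((1/2)*(76 - 116)/(-116))/(-7249) + 47569/((-(-152 + 94**3 + 105*94**2 + 57*94**2 + 105*94*57))) = ((1/2)*(-1/116)*(-40))*(-1/7249) + 47569/((-(-152 + 830584 + 105*8836 + 57*8836 + 562590))) = (5/29)*(-1/7249) + 47569/((-(-152 + 830584 + 927780 + 503652 + 562590))) = -5/210221 + 47569/((-1*2824454)) = -5/210221 + 47569/(-2824454) = -5/210221 + 47569*(-1/2824454) = -5/210221 - 47569/2824454 = -10014125019/593759544334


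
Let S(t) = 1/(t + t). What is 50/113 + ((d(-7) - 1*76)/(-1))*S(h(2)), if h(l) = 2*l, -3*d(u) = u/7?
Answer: 26851/2712 ≈ 9.9008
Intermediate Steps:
d(u) = -u/21 (d(u) = -u/(3*7) = -u/21)
S(t) = 1/(2*t)
50/113 + ((d(-7) - 1*76)/(-1))*S(h(2)) = 50/113 + ((-1/21*(-7) - 1*76)/(-1))*(1/(2*((2*2)))) = 50*(1/113) + ((1/3 - 76)*(-1))*((1/2)/4) = 50/113 + (-227/3*(-1))*((1/2)*(1/4)) = 50/113 + (227/3)*(1/8) = 50/113 + 227/24 = 26851/2712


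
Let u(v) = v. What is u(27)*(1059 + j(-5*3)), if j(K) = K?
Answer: 28188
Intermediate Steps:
u(27)*(1059 + j(-5*3)) = 27*(1059 - 5*3) = 27*(1059 - 15) = 27*1044 = 28188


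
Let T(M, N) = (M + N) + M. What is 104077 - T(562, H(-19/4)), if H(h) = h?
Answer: 411831/4 ≈ 1.0296e+5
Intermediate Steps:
T(M, N) = N + 2*M
104077 - T(562, H(-19/4)) = 104077 - (-19/4 + 2*562) = 104077 - (-19*1/4 + 1124) = 104077 - (-19/4 + 1124) = 104077 - 1*4477/4 = 104077 - 4477/4 = 411831/4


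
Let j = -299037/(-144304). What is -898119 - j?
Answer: -129602463213/144304 ≈ -8.9812e+5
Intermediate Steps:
j = 299037/144304 (j = -299037*(-1/144304) = 299037/144304 ≈ 2.0723)
-898119 - j = -898119 - 1*299037/144304 = -898119 - 299037/144304 = -129602463213/144304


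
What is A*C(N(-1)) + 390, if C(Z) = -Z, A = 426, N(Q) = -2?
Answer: 1242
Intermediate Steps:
A*C(N(-1)) + 390 = 426*(-1*(-2)) + 390 = 426*2 + 390 = 852 + 390 = 1242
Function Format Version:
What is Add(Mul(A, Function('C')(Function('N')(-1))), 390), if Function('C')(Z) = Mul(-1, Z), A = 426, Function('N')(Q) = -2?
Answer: 1242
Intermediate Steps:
Add(Mul(A, Function('C')(Function('N')(-1))), 390) = Add(Mul(426, Mul(-1, -2)), 390) = Add(Mul(426, 2), 390) = Add(852, 390) = 1242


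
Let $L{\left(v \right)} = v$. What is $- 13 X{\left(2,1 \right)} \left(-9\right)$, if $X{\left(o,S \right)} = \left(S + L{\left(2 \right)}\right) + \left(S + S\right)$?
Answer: $585$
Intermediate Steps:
$X{\left(o,S \right)} = 2 + 3 S$ ($X{\left(o,S \right)} = \left(S + 2\right) + \left(S + S\right) = \left(2 + S\right) + 2 S = 2 + 3 S$)
$- 13 X{\left(2,1 \right)} \left(-9\right) = - 13 \left(2 + 3 \cdot 1\right) \left(-9\right) = - 13 \left(2 + 3\right) \left(-9\right) = \left(-13\right) 5 \left(-9\right) = \left(-65\right) \left(-9\right) = 585$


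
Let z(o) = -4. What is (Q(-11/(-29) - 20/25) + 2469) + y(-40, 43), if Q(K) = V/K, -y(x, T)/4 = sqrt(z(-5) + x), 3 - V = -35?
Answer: 145099/61 - 8*I*sqrt(11) ≈ 2378.7 - 26.533*I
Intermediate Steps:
V = 38 (V = 3 - 1*(-35) = 3 + 35 = 38)
y(x, T) = -4*sqrt(-4 + x)
Q(K) = 38/K
(Q(-11/(-29) - 20/25) + 2469) + y(-40, 43) = (38/(-11/(-29) - 20/25) + 2469) - 4*sqrt(-4 - 40) = (38/(-11*(-1/29) - 20*1/25) + 2469) - 8*I*sqrt(11) = (38/(11/29 - 4/5) + 2469) - 8*I*sqrt(11) = (38/(-61/145) + 2469) - 8*I*sqrt(11) = (38*(-145/61) + 2469) - 8*I*sqrt(11) = (-5510/61 + 2469) - 8*I*sqrt(11) = 145099/61 - 8*I*sqrt(11)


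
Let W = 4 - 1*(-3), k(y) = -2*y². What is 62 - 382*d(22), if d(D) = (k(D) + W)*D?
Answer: 8076306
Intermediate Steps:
W = 7 (W = 4 + 3 = 7)
d(D) = D*(7 - 2*D²) (d(D) = (-2*D² + 7)*D = (7 - 2*D²)*D = D*(7 - 2*D²))
62 - 382*d(22) = 62 - 8404*(7 - 2*22²) = 62 - 8404*(7 - 2*484) = 62 - 8404*(7 - 968) = 62 - 8404*(-961) = 62 - 382*(-21142) = 62 + 8076244 = 8076306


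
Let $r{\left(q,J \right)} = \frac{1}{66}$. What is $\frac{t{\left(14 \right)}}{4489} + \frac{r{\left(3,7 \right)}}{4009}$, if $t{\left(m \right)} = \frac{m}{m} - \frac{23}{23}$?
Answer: $\frac{1}{264594} \approx 3.7794 \cdot 10^{-6}$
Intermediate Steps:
$r{\left(q,J \right)} = \frac{1}{66}$
$t{\left(m \right)} = 0$ ($t{\left(m \right)} = 1 - 1 = 0$)
$\frac{t{\left(14 \right)}}{4489} + \frac{r{\left(3,7 \right)}}{4009} = \frac{0}{4489} + \frac{1}{66 \cdot 4009} = 0 \cdot \frac{1}{4489} + \frac{1}{66} \cdot \frac{1}{4009} = 0 + \frac{1}{264594} = \frac{1}{264594}$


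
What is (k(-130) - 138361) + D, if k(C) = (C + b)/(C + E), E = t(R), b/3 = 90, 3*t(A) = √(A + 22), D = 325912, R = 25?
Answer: 28517528403/152053 - 420*√47/152053 ≈ 1.8755e+5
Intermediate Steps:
t(A) = √(22 + A)/3 (t(A) = √(A + 22)/3 = √(22 + A)/3)
b = 270 (b = 3*90 = 270)
E = √47/3 (E = √(22 + 25)/3 = √47/3 ≈ 2.2852)
k(C) = (270 + C)/(C + √47/3) (k(C) = (C + 270)/(C + √47/3) = (270 + C)/(C + √47/3))
(k(-130) - 138361) + D = (3*(270 - 130)/(√47 + 3*(-130)) - 138361) + 325912 = (3*140/(√47 - 390) - 138361) + 325912 = (3*140/(-390 + √47) - 138361) + 325912 = (420/(-390 + √47) - 138361) + 325912 = (-138361 + 420/(-390 + √47)) + 325912 = 187551 + 420/(-390 + √47)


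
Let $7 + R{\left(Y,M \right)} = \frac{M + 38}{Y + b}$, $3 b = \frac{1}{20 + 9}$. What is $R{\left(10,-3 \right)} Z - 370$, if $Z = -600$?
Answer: $\frac{1508930}{871} \approx 1732.4$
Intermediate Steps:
$b = \frac{1}{87}$ ($b = \frac{1}{3 \left(20 + 9\right)} = \frac{1}{3 \cdot 29} = \frac{1}{3} \cdot \frac{1}{29} = \frac{1}{87} \approx 0.011494$)
$R{\left(Y,M \right)} = -7 + \frac{38 + M}{\frac{1}{87} + Y}$ ($R{\left(Y,M \right)} = -7 + \frac{M + 38}{Y + \frac{1}{87}} = -7 + \frac{38 + M}{\frac{1}{87} + Y}$)
$R{\left(10,-3 \right)} Z - 370 = \frac{3299 - 6090 + 87 \left(-3\right)}{1 + 87 \cdot 10} \left(-600\right) - 370 = \frac{3299 - 6090 - 261}{1 + 870} \left(-600\right) - 370 = \frac{1}{871} \left(-3052\right) \left(-600\right) - 370 = \left(- \frac{3052}{871}\right) \left(-600\right) - 370 = \frac{1831200}{871} - 370 = \frac{1508930}{871}$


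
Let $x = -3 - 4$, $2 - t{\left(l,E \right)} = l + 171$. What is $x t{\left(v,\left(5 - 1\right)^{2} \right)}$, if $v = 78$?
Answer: $1729$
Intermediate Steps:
$t{\left(l,E \right)} = -169 - l$ ($t{\left(l,E \right)} = 2 - \left(l + 171\right) = 2 - \left(171 + l\right) = -169 - l$)
$x = -7$
$x t{\left(v,\left(5 - 1\right)^{2} \right)} = - 7 \left(-169 - 78\right) = \left(-7\right) \left(-247\right) = 1729$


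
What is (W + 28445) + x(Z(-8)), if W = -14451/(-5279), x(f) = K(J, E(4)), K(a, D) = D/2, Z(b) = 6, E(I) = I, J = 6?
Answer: 150186164/5279 ≈ 28450.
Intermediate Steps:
K(a, D) = D/2 (K(a, D) = D*(½) = D/2)
x(f) = 2 (x(f) = (½)*4 = 2)
W = 14451/5279 (W = -14451*(-1/5279) = 14451/5279 ≈ 2.7374)
(W + 28445) + x(Z(-8)) = (14451/5279 + 28445) + 2 = 150175606/5279 + 2 = 150186164/5279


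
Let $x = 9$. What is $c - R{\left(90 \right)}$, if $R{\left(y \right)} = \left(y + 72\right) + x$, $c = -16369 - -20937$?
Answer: $4397$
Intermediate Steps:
$c = 4568$ ($c = -16369 + 20937 = 4568$)
$R{\left(y \right)} = 81 + y$ ($R{\left(y \right)} = \left(y + 72\right) + 9 = \left(72 + y\right) + 9 = 81 + y$)
$c - R{\left(90 \right)} = 4568 - \left(81 + 90\right) = 4568 - 171 = 4397$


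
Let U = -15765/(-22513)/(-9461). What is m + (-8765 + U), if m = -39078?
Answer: -10190343387364/212995493 ≈ -47843.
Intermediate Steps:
U = -15765/212995493 (U = -15765*(-1/22513)*(-1/9461) = (15765/22513)*(-1/9461) = -15765/212995493 ≈ -7.4016e-5)
m + (-8765 + U) = -39078 + (-8765 - 15765/212995493) = -39078 - 1866905511910/212995493 = -10190343387364/212995493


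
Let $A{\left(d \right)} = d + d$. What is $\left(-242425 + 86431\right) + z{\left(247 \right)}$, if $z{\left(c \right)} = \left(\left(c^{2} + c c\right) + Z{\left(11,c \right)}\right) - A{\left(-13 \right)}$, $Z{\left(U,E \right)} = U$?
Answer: $-33939$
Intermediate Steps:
$A{\left(d \right)} = 2 d$
$z{\left(c \right)} = 37 + 2 c^{2}$ ($z{\left(c \right)} = \left(\left(c^{2} + c c\right) + 11\right) - 2 \left(-13\right) = \left(\left(c^{2} + c^{2}\right) + 11\right) - -26 = \left(2 c^{2} + 11\right) + 26 = \left(11 + 2 c^{2}\right) + 26 = 37 + 2 c^{2}$)
$\left(-242425 + 86431\right) + z{\left(247 \right)} = \left(-242425 + 86431\right) + \left(37 + 2 \cdot 247^{2}\right) = -155994 + \left(37 + 2 \cdot 61009\right) = -155994 + \left(37 + 122018\right) = -155994 + 122055 = -33939$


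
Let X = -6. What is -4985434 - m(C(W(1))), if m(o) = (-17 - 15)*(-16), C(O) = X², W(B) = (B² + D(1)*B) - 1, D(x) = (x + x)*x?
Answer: -4985946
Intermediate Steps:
D(x) = 2*x² (D(x) = (2*x)*x = 2*x²)
W(B) = -1 + B² + 2*B (W(B) = (B² + (2*1²)*B) - 1 = (B² + (2*1)*B) - 1 = (B² + 2*B) - 1 = -1 + B² + 2*B)
C(O) = 36 (C(O) = (-6)² = 36)
m(o) = 512 (m(o) = -32*(-16) = 512)
-4985434 - m(C(W(1))) = -4985434 - 1*512 = -4985434 - 512 = -4985946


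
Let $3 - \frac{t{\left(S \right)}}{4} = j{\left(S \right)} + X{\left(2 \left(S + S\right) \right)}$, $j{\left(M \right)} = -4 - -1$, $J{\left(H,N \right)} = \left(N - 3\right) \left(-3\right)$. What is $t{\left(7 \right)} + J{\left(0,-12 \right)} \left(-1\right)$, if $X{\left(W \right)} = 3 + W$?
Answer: $-145$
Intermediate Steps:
$J{\left(H,N \right)} = 9 - 3 N$ ($J{\left(H,N \right)} = \left(-3 + N\right) \left(-3\right) = 9 - 3 N$)
$j{\left(M \right)} = -3$ ($j{\left(M \right)} = -4 + 1 = -3$)
$t{\left(S \right)} = 12 - 16 S$ ($t{\left(S \right)} = 12 - 4 \left(-3 + \left(3 + 2 \left(S + S\right)\right)\right) = 12 - 4 \left(-3 + \left(3 + 2 \cdot 2 S\right)\right) = 12 - 4 \left(-3 + \left(3 + 4 S\right)\right) = 12 - 4 \cdot 4 S = 12 - 16 S$)
$t{\left(7 \right)} + J{\left(0,-12 \right)} \left(-1\right) = \left(12 - 112\right) + \left(9 - -36\right) \left(-1\right) = \left(12 - 112\right) + \left(9 + 36\right) \left(-1\right) = -100 + 45 \left(-1\right) = -100 - 45 = -145$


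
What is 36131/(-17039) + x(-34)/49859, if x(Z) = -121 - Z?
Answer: -1802937922/849547501 ≈ -2.1222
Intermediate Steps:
36131/(-17039) + x(-34)/49859 = 36131/(-17039) + (-121 - 1*(-34))/49859 = 36131*(-1/17039) + (-121 + 34)*(1/49859) = -36131/17039 - 87*1/49859 = -36131/17039 - 87/49859 = -1802937922/849547501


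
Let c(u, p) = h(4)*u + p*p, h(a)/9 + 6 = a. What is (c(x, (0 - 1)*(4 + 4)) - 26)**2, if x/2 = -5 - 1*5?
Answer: 158404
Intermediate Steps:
x = -20 (x = 2*(-5 - 1*5) = 2*(-5 - 5) = 2*(-10) = -20)
h(a) = -54 + 9*a
c(u, p) = p**2 - 18*u (c(u, p) = (-54 + 9*4)*u + p*p = (-54 + 36)*u + p**2 = -18*u + p**2 = p**2 - 18*u)
(c(x, (0 - 1)*(4 + 4)) - 26)**2 = ((((0 - 1)*(4 + 4))**2 - 18*(-20)) - 26)**2 = (((-1*8)**2 + 360) - 26)**2 = (((-8)**2 + 360) - 26)**2 = ((64 + 360) - 26)**2 = (424 - 26)**2 = 398**2 = 158404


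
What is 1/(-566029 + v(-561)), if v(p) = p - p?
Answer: -1/566029 ≈ -1.7667e-6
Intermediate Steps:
v(p) = 0
1/(-566029 + v(-561)) = 1/(-566029 + 0) = 1/(-566029) = -1/566029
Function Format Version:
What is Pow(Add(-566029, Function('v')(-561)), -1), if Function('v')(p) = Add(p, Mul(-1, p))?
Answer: Rational(-1, 566029) ≈ -1.7667e-6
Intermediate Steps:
Function('v')(p) = 0
Pow(Add(-566029, Function('v')(-561)), -1) = Pow(Add(-566029, 0), -1) = Pow(-566029, -1) = Rational(-1, 566029)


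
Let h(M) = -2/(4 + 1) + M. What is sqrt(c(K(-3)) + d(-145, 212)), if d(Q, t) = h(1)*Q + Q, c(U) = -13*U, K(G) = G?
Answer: I*sqrt(193) ≈ 13.892*I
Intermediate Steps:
h(M) = -2/5 + M
d(Q, t) = 8*Q/5 (d(Q, t) = (-2/5 + 1)*Q + Q = 3*Q/5 + Q = 8*Q/5)
sqrt(c(K(-3)) + d(-145, 212)) = sqrt(-13*(-3) + (8/5)*(-145)) = sqrt(39 - 232) = sqrt(-193) = I*sqrt(193)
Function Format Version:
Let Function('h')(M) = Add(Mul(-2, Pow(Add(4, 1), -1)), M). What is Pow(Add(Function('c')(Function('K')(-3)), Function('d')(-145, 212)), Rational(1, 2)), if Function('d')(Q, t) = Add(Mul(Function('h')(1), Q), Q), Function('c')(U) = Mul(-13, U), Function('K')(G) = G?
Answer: Mul(I, Pow(193, Rational(1, 2))) ≈ Mul(13.892, I)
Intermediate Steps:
Function('h')(M) = Add(Rational(-2, 5), M) (Function('h')(M) = Add(Mul(-2, Pow(5, -1)), M) = Add(Mul(-2, Rational(1, 5)), M) = Add(Rational(-2, 5), M))
Function('d')(Q, t) = Mul(Rational(8, 5), Q) (Function('d')(Q, t) = Add(Mul(Add(Rational(-2, 5), 1), Q), Q) = Add(Mul(Rational(3, 5), Q), Q) = Mul(Rational(8, 5), Q))
Pow(Add(Function('c')(Function('K')(-3)), Function('d')(-145, 212)), Rational(1, 2)) = Pow(Add(Mul(-13, -3), Mul(Rational(8, 5), -145)), Rational(1, 2)) = Pow(Add(39, -232), Rational(1, 2)) = Pow(-193, Rational(1, 2)) = Mul(I, Pow(193, Rational(1, 2)))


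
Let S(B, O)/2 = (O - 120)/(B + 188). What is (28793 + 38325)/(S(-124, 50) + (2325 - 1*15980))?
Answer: -1073888/218515 ≈ -4.9145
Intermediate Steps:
S(B, O) = 2*(-120 + O)/(188 + B) (S(B, O) = 2*((O - 120)/(B + 188)) = 2*((-120 + O)/(188 + B)) = 2*(-120 + O)/(188 + B))
(28793 + 38325)/(S(-124, 50) + (2325 - 1*15980)) = (28793 + 38325)/(2*(-120 + 50)/(188 - 124) + (2325 - 1*15980)) = 67118/(2*(-70)/64 + (2325 - 15980)) = 67118/(2*(1/64)*(-70) - 13655) = 67118/(-35/16 - 13655) = 67118/(-218515/16) = 67118*(-16/218515) = -1073888/218515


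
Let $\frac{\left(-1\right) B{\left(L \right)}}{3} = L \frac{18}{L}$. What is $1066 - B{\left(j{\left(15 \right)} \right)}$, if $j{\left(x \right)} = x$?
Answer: $1120$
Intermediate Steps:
$B{\left(L \right)} = -54$ ($B{\left(L \right)} = - 3 L \frac{18}{L} = \left(-3\right) 18 = -54$)
$1066 - B{\left(j{\left(15 \right)} \right)} = 1066 - -54 = 1066 + 54 = 1120$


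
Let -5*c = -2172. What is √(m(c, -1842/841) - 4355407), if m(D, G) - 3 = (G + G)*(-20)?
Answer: 2*I*√915705271/29 ≈ 2086.9*I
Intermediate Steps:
c = 2172/5 (c = -⅕*(-2172) = 2172/5 ≈ 434.40)
m(D, G) = 3 - 40*G (m(D, G) = 3 + (G + G)*(-20) = 3 + (2*G)*(-20) = 3 - 40*G)
√(m(c, -1842/841) - 4355407) = √((3 - (-73680)/841) - 4355407) = √((3 - 40*(-1842/841)) - 4355407) = √((3 + 73680/841) - 4355407) = √(76203/841 - 4355407) = √(-3662821084/841) = 2*I*√915705271/29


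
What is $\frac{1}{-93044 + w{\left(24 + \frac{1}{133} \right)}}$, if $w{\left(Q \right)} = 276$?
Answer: $- \frac{1}{92768} \approx -1.078 \cdot 10^{-5}$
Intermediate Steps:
$\frac{1}{-93044 + w{\left(24 + \frac{1}{133} \right)}} = \frac{1}{-93044 + 276} = \frac{1}{-92768} = - \frac{1}{92768}$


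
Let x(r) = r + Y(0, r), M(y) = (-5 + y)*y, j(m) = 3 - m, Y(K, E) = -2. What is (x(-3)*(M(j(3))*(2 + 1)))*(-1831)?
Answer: 0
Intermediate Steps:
M(y) = y*(-5 + y)
x(r) = -2 + r (x(r) = r - 2 = -2 + r)
(x(-3)*(M(j(3))*(2 + 1)))*(-1831) = ((-2 - 3)*(((3 - 1*3)*(-5 + (3 - 1*3)))*(2 + 1)))*(-1831) = -5*(3 - 3)*(-5 + (3 - 3))*3*(-1831) = -5*0*(-5 + 0)*3*(-1831) = -5*0*(-5)*3*(-1831) = -0*3*(-1831) = -5*0*(-1831) = 0*(-1831) = 0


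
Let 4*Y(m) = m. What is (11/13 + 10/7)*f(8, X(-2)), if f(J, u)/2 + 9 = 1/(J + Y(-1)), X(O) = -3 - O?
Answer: -113850/2821 ≈ -40.358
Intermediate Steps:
Y(m) = m/4
f(J, u) = -18 + 2/(-¼ + J) (f(J, u) = -18 + 2/(J + (¼)*(-1)) = -18 + 2/(J - ¼) = -18 + 2/(-¼ + J))
(11/13 + 10/7)*f(8, X(-2)) = (11/13 + 10/7)*(2*(13 - 36*8)/(-1 + 4*8)) = (11*(1/13) + 10*(⅐))*(2*(13 - 288)/(-1 + 32)) = (11/13 + 10/7)*(2*(-275)/31) = 207*(2*(1/31)*(-275))/91 = (207/91)*(-550/31) = -113850/2821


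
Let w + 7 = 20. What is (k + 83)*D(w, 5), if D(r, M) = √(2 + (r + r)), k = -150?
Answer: -134*√7 ≈ -354.53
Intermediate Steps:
w = 13 (w = -7 + 20 = 13)
D(r, M) = √(2 + 2*r)
(k + 83)*D(w, 5) = (-150 + 83)*√(2 + 2*13) = -67*√(2 + 26) = -134*√7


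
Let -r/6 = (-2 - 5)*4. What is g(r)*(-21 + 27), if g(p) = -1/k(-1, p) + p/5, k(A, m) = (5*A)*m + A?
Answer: 847758/4205 ≈ 201.61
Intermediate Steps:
k(A, m) = A + 5*A*m (k(A, m) = 5*A*m + A = A + 5*A*m)
r = 168 (r = -6*(-2 - 5)*4 = -(-42)*4 = -6*(-28) = 168)
g(p) = -1/(-1 - 5*p) + p/5 (g(p) = -1/((-(1 + 5*p))) + p/5 = -1/(-1 - 5*p) + p*(1/5) = -1/(-1 - 5*p) + p/5)
g(r)*(-21 + 27) = ((5 + 168*(1 + 5*168))/(5*(1 + 5*168)))*(-21 + 27) = ((5 + 168*(1 + 840))/(5*(1 + 840)))*6 = ((1/5)*(5 + 168*841)/841)*6 = ((1/5)*(1/841)*(5 + 141288))*6 = ((1/5)*(1/841)*141293)*6 = (141293/4205)*6 = 847758/4205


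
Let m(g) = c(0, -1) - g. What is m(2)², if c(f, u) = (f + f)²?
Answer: 4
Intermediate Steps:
c(f, u) = 4*f² (c(f, u) = (2*f)² = 4*f²)
m(g) = -g (m(g) = 4*0² - g = 4*0 - g = 0 - g = -g)
m(2)² = (-1*2)² = (-2)² = 4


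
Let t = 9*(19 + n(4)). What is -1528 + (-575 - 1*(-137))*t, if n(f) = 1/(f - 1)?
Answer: -77740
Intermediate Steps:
n(f) = 1/(-1 + f)
t = 174 (t = 9*(19 + 1/(-1 + 4)) = 9*(19 + 1/3) = 9*(19 + ⅓) = 9*(58/3) = 174)
-1528 + (-575 - 1*(-137))*t = -1528 + (-575 - 1*(-137))*174 = -1528 + (-575 + 137)*174 = -1528 - 438*174 = -1528 - 76212 = -77740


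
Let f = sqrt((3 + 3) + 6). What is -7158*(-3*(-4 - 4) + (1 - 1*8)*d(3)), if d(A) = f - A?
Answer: -322110 + 100212*sqrt(3) ≈ -1.4854e+5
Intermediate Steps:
f = 2*sqrt(3) (f = sqrt(6 + 6) = sqrt(12) = 2*sqrt(3) ≈ 3.4641)
d(A) = -A + 2*sqrt(3) (d(A) = 2*sqrt(3) - A = -A + 2*sqrt(3))
-7158*(-3*(-4 - 4) + (1 - 1*8)*d(3)) = -7158*(-3*(-4 - 4) + (1 - 1*8)*(-1*3 + 2*sqrt(3))) = -7158*(-3*(-8) + (1 - 8)*(-3 + 2*sqrt(3))) = -7158*(24 - 7*(-3 + 2*sqrt(3))) = -7158*(24 + (21 - 14*sqrt(3))) = -7158*(45 - 14*sqrt(3)) = -322110 + 100212*sqrt(3)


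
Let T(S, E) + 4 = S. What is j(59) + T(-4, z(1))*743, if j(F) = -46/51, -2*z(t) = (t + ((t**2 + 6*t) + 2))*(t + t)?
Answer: -303190/51 ≈ -5944.9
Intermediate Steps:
z(t) = -t*(2 + t**2 + 7*t) (z(t) = -(t + ((t**2 + 6*t) + 2))*(t + t)/2 = -(t + (2 + t**2 + 6*t))*2*t/2 = -(2 + t**2 + 7*t)*2*t/2 = -t*(2 + t**2 + 7*t))
T(S, E) = -4 + S
j(F) = -46/51 (j(F) = -46*1/51 = -46/51)
j(59) + T(-4, z(1))*743 = -46/51 + (-4 - 4)*743 = -46/51 - 8*743 = -46/51 - 5944 = -303190/51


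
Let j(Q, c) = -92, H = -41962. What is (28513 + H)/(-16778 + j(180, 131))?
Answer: 13449/16870 ≈ 0.79721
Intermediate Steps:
(28513 + H)/(-16778 + j(180, 131)) = (28513 - 41962)/(-16778 - 92) = -13449/(-16870) = -13449*(-1/16870) = 13449/16870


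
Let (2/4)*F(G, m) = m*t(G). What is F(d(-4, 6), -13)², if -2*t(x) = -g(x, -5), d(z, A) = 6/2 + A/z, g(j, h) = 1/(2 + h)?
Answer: 169/9 ≈ 18.778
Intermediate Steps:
d(z, A) = 3 + A/z (d(z, A) = 6*(½) + A/z = 3 + A/z)
t(x) = -⅙ (t(x) = -(-1)/(2*(2 - 5)) = -(-1)/(2*(-3)) = -(-1)*(-1)/(2*3) = -½*⅓ = -⅙)
F(G, m) = -m/3 (F(G, m) = 2*(m*(-⅙)) = 2*(-m/6) = -m/3)
F(d(-4, 6), -13)² = (-⅓*(-13))² = (13/3)² = 169/9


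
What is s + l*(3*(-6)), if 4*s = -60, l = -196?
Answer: 3513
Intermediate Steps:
s = -15 (s = (¼)*(-60) = -15)
s + l*(3*(-6)) = -15 - 588*(-6) = -15 - 196*(-18) = -15 + 3528 = 3513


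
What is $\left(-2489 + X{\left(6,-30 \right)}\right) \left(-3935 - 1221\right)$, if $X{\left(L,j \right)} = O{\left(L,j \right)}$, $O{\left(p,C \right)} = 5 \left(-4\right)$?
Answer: $12936404$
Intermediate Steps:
$O{\left(p,C \right)} = -20$
$X{\left(L,j \right)} = -20$
$\left(-2489 + X{\left(6,-30 \right)}\right) \left(-3935 - 1221\right) = \left(-2489 - 20\right) \left(-3935 - 1221\right) = \left(-2509\right) \left(-5156\right) = 12936404$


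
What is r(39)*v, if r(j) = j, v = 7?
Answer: 273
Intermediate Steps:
r(39)*v = 39*7 = 273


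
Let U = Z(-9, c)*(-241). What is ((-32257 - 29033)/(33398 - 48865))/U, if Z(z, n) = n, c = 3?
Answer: -20430/3727547 ≈ -0.0054808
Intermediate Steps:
U = -723 (U = 3*(-241) = -723)
((-32257 - 29033)/(33398 - 48865))/U = ((-32257 - 29033)/(33398 - 48865))/(-723) = -61290/(-15467)*(-1/723) = -61290*(-1/15467)*(-1/723) = (61290/15467)*(-1/723) = -20430/3727547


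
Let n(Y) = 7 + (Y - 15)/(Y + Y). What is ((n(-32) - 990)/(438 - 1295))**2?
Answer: 3952008225/3008303104 ≈ 1.3137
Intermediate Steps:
n(Y) = 7 + (-15 + Y)/(2*Y) (n(Y) = 7 + (-15 + Y)/((2*Y)) = 7 + (-15 + Y)*(1/(2*Y)) = 7 + (-15 + Y)/(2*Y))
((n(-32) - 990)/(438 - 1295))**2 = (((15/2)*(-1 - 32)/(-32) - 990)/(438 - 1295))**2 = (((15/2)*(-1/32)*(-33) - 990)/(-857))**2 = ((495/64 - 990)*(-1/857))**2 = (-62865/64*(-1/857))**2 = (62865/54848)**2 = 3952008225/3008303104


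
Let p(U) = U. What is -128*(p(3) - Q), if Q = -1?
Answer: -512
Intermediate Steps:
-128*(p(3) - Q) = -128*(3 - 1*(-1)) = -128*(3 + 1) = -128*4 = -512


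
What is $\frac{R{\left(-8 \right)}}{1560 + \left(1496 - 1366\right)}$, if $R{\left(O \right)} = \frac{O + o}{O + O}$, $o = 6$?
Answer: $\frac{1}{13520} \approx 7.3964 \cdot 10^{-5}$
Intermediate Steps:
$R{\left(O \right)} = \frac{6 + O}{2 O}$ ($R{\left(O \right)} = \frac{O + 6}{O + O} = \frac{6 + O}{2 O}$)
$\frac{R{\left(-8 \right)}}{1560 + \left(1496 - 1366\right)} = \frac{\frac{1}{2} \frac{1}{-8} \left(6 - 8\right)}{1560 + \left(1496 - 1366\right)} = \frac{\frac{1}{2} \left(- \frac{1}{8}\right) \left(-2\right)}{1560 + \left(1496 - 1366\right)} = \frac{1}{1560 + 130} \cdot \frac{1}{8} = \frac{1}{1690} \cdot \frac{1}{8} = \frac{1}{13520}$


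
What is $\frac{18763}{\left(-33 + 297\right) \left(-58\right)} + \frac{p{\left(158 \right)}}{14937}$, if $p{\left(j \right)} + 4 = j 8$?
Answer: $- \frac{2999653}{2628912} \approx -1.141$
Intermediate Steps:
$p{\left(j \right)} = -4 + 8 j$ ($p{\left(j \right)} = -4 + j 8 = -4 + 8 j$)
$\frac{18763}{\left(-33 + 297\right) \left(-58\right)} + \frac{p{\left(158 \right)}}{14937} = \frac{18763}{\left(-33 + 297\right) \left(-58\right)} + \frac{-4 + 8 \cdot 158}{14937} = \frac{18763}{264 \left(-58\right)} + \left(-4 + 1264\right) \frac{1}{14937} = \frac{18763}{-15312} + 1260 \cdot \frac{1}{14937} = 18763 \left(- \frac{1}{15312}\right) + \frac{420}{4979} = - \frac{647}{528} + \frac{420}{4979} = - \frac{2999653}{2628912}$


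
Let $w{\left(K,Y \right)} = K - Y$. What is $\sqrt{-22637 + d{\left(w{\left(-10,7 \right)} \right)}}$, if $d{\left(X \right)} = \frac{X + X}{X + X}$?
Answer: $2 i \sqrt{5659} \approx 150.45 i$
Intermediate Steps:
$d{\left(X \right)} = 1$ ($d{\left(X \right)} = \frac{2 X}{2 X} = 2 X \frac{1}{2 X} = 1$)
$\sqrt{-22637 + d{\left(w{\left(-10,7 \right)} \right)}} = \sqrt{-22637 + 1} = \sqrt{-22636} = 2 i \sqrt{5659}$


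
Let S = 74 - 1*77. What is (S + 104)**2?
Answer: 10201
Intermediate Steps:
S = -3 (S = 74 - 77 = -3)
(S + 104)**2 = (-3 + 104)**2 = 101**2 = 10201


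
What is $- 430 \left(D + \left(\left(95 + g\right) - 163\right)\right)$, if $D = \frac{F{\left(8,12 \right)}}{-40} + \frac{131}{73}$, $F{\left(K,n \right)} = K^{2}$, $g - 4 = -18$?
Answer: $\frac{2567874}{73} \approx 35176.0$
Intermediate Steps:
$g = -14$ ($g = 4 - 18 = -14$)
$D = \frac{71}{365}$ ($D = \frac{8^{2}}{-40} + \frac{131}{73} = 64 \left(- \frac{1}{40}\right) + 131 \cdot \frac{1}{73} = - \frac{8}{5} + \frac{131}{73} = \frac{71}{365} \approx 0.19452$)
$- 430 \left(D + \left(\left(95 + g\right) - 163\right)\right) = - 430 \left(\frac{71}{365} + \left(\left(95 - 14\right) - 163\right)\right) = - 430 \left(\frac{71}{365} + \left(81 - 163\right)\right) = - 430 \left(\frac{71}{365} - 82\right) = \left(-430\right) \left(- \frac{29859}{365}\right) = \frac{2567874}{73}$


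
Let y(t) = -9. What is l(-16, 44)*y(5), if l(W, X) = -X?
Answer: 396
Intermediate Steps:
l(-16, 44)*y(5) = -1*44*(-9) = -44*(-9) = 396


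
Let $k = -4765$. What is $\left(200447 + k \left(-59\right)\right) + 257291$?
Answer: $738873$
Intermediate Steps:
$\left(200447 + k \left(-59\right)\right) + 257291 = \left(200447 - -281135\right) + 257291 = \left(200447 + 281135\right) + 257291 = 481582 + 257291 = 738873$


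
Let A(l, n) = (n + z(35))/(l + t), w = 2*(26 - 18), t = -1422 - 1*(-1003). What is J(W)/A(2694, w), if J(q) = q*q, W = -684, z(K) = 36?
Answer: 20468700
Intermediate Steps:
t = -419 (t = -1422 + 1003 = -419)
w = 16 (w = 2*8 = 16)
J(q) = q²
A(l, n) = (36 + n)/(-419 + l) (A(l, n) = (n + 36)/(l - 419) = (36 + n)/(-419 + l))
J(W)/A(2694, w) = (-684)²/(((36 + 16)/(-419 + 2694))) = 467856/((52/2275)) = 467856/(((1/2275)*52)) = 467856/(4/175) = 467856*(175/4) = 20468700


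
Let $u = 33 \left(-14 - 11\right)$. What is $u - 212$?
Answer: $-1037$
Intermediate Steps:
$u = -825$ ($u = 33 \left(-25\right) = -825$)
$u - 212 = -825 - 212 = -1037$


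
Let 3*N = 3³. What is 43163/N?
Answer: 43163/9 ≈ 4795.9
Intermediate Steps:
N = 9 (N = (⅓)*3³ = (⅓)*27 = 9)
43163/N = 43163/9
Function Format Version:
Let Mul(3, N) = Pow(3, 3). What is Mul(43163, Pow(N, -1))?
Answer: Rational(43163, 9) ≈ 4795.9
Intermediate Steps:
N = 9 (N = Mul(Rational(1, 3), Pow(3, 3)) = Mul(Rational(1, 3), 27) = 9)
Mul(43163, Pow(N, -1)) = Mul(43163, Pow(9, -1)) = Mul(43163, Rational(1, 9)) = Rational(43163, 9)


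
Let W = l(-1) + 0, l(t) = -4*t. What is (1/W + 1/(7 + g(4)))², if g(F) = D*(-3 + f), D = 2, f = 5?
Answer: 225/1936 ≈ 0.11622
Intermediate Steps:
g(F) = 4 (g(F) = 2*(-3 + 5) = 2*2 = 4)
W = 4 (W = -4*(-1) + 0 = 4 + 0 = 4)
(1/W + 1/(7 + g(4)))² = (1/4 + 1/(7 + 4))² = (¼ + 1/11)² = (15/44)² = 225/1936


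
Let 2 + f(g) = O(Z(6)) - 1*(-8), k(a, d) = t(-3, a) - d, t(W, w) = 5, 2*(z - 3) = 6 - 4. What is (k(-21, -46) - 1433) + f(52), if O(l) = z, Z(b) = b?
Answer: -1372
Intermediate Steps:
z = 4 (z = 3 + (6 - 4)/2 = 3 + (1/2)*2 = 3 + 1 = 4)
k(a, d) = 5 - d
O(l) = 4
f(g) = 10 (f(g) = -2 + (4 - 1*(-8)) = -2 + (4 + 8) = -2 + 12 = 10)
(k(-21, -46) - 1433) + f(52) = ((5 - 1*(-46)) - 1433) + 10 = ((5 + 46) - 1433) + 10 = (51 - 1433) + 10 = -1382 + 10 = -1372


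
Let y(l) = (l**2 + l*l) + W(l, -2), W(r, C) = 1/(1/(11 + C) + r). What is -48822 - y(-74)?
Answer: -39749701/665 ≈ -59774.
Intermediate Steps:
W(r, C) = 1/(r + 1/(11 + C))
y(l) = 2*l**2 + 9/(1 + 9*l) (y(l) = (l**2 + l*l) + (11 - 2)/(1 + 11*l - 2*l) = (l**2 + l**2) + 9/(1 + 9*l) = 2*l**2 + 9/(1 + 9*l))
-48822 - y(-74) = -48822 - (9 + (-74)**2*(2 + 18*(-74)))/(1 + 9*(-74)) = -48822 - (9 + 5476*(2 - 1332))/(1 - 666) = -48822 - (9 + 5476*(-1330))/(-665) = -48822 - (-1)*(9 - 7283080)/665 = -48822 - (-1)*(-7283071)/665 = -48822 - 1*7283071/665 = -48822 - 7283071/665 = -39749701/665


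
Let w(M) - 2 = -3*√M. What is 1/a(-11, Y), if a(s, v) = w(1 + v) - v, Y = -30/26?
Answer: 533/1915 + 39*I*√26/1915 ≈ 0.27833 + 0.10384*I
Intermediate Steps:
w(M) = 2 - 3*√M
Y = -15/13 (Y = -30*1/26 = -15/13 ≈ -1.1538)
a(s, v) = 2 - v - 3*√(1 + v) (a(s, v) = (2 - 3*√(1 + v)) - v = 2 - v - 3*√(1 + v))
1/a(-11, Y) = 1/(2 - 1*(-15/13) - 3*√(1 - 15/13)) = 1/(2 + 15/13 - 3*I*√26/13) = 1/(41/13 - 3*I*√26/13)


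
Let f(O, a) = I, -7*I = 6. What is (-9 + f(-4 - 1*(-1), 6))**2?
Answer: 4761/49 ≈ 97.163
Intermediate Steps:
I = -6/7 (I = -1/7*6 = -6/7 ≈ -0.85714)
f(O, a) = -6/7
(-9 + f(-4 - 1*(-1), 6))**2 = (-9 - 6/7)**2 = (-69/7)**2 = 4761/49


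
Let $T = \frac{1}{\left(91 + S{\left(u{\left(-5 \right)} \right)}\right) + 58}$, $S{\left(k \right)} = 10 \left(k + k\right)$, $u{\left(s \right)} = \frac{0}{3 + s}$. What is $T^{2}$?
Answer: $\frac{1}{22201} \approx 4.5043 \cdot 10^{-5}$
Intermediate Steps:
$u{\left(s \right)} = 0$
$S{\left(k \right)} = 20 k$ ($S{\left(k \right)} = 10 \cdot 2 k = 20 k$)
$T = \frac{1}{149}$ ($T = \frac{1}{\left(91 + 20 \cdot 0\right) + 58} = \frac{1}{\left(91 + 0\right) + 58} = \frac{1}{91 + 58} = \frac{1}{149} \approx 0.0067114$)
$T^{2} = \left(\frac{1}{149}\right)^{2} = \frac{1}{22201}$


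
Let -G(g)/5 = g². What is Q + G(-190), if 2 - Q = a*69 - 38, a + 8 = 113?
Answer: -187705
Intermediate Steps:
a = 105 (a = -8 + 113 = 105)
Q = -7205 (Q = 2 - (105*69 - 38) = 2 - (7245 - 38) = 2 - 1*7207 = 2 - 7207 = -7205)
G(g) = -5*g²
Q + G(-190) = -7205 - 5*(-190)² = -7205 - 5*36100 = -7205 - 180500 = -187705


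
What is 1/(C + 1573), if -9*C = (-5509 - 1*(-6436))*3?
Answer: 1/1264 ≈ 0.00079114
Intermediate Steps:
C = -309 (C = -(-5509 - 1*(-6436))*3/9 = -(-5509 + 6436)*3/9 = -103*3 = -⅑*2781 = -309)
1/(C + 1573) = 1/(-309 + 1573) = 1/1264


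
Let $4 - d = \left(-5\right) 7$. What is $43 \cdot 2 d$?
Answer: $3354$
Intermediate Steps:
$d = 39$ ($d = 4 - \left(-5\right) 7 = 4 - -35 = 4 + 35 = 39$)
$43 \cdot 2 d = 43 \cdot 2 \cdot 39 = 86 \cdot 39 = 3354$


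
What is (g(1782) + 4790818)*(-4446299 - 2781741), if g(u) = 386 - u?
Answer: -34618133792880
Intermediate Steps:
(g(1782) + 4790818)*(-4446299 - 2781741) = ((386 - 1*1782) + 4790818)*(-4446299 - 2781741) = ((386 - 1782) + 4790818)*(-7228040) = (-1396 + 4790818)*(-7228040) = 4789422*(-7228040) = -34618133792880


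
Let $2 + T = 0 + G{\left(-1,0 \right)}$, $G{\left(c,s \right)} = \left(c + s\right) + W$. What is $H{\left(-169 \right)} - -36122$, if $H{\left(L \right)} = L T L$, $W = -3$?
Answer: $-135244$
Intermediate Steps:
$G{\left(c,s \right)} = -3 + c + s$ ($G{\left(c,s \right)} = \left(c + s\right) - 3 = -3 + c + s$)
$T = -6$ ($T = -2 + \left(0 - 4\right) = -2 - 4 = -6$)
$H{\left(L \right)} = - 6 L^{2}$ ($H{\left(L \right)} = L \left(-6\right) L = - 6 L L = - 6 L^{2}$)
$H{\left(-169 \right)} - -36122 = - 6 \left(-169\right)^{2} - -36122 = \left(-6\right) 28561 + 36122 = -171366 + 36122 = -135244$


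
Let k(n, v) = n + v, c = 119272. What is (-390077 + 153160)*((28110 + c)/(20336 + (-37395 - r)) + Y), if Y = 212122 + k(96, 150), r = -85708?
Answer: -3454012519866238/68649 ≈ -5.0314e+10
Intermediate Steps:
Y = 212368 (Y = 212122 + (96 + 150) = 212122 + 246 = 212368)
(-390077 + 153160)*((28110 + c)/(20336 + (-37395 - r)) + Y) = (-390077 + 153160)*((28110 + 119272)/(20336 + (-37395 - 1*(-85708))) + 212368) = -236917*(147382/(20336 + (-37395 + 85708)) + 212368) = -236917*(147382/(20336 + 48313) + 212368) = -236917*(147382/68649 + 212368) = -236917*14578998214/68649 = -3454012519866238/68649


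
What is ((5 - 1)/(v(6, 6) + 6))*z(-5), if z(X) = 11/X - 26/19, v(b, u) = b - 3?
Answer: -452/285 ≈ -1.5860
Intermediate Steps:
v(b, u) = -3 + b
z(X) = -26/19 + 11/X (z(X) = 11/X - 26*1/19 = 11/X - 26/19 = -26/19 + 11/X)
((5 - 1)/(v(6, 6) + 6))*z(-5) = ((5 - 1)/((-3 + 6) + 6))*(-26/19 + 11/(-5)) = (4/(3 + 6))*(-26/19 + 11*(-⅕)) = (4/9)*(-26/19 - 11/5) = (4*(⅑))*(-339/95) = (4/9)*(-339/95) = -452/285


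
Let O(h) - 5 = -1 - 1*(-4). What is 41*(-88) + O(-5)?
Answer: -3600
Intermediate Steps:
O(h) = 8 (O(h) = 5 + (-1 - 1*(-4)) = 5 + (-1 + 4) = 5 + 3 = 8)
41*(-88) + O(-5) = 41*(-88) + 8 = -3608 + 8 = -3600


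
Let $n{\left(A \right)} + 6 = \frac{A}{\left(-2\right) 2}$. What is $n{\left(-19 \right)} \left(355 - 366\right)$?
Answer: $\frac{55}{4} \approx 13.75$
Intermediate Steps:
$n{\left(A \right)} = -6 - \frac{A}{4}$ ($n{\left(A \right)} = -6 + \frac{A}{\left(-2\right) 2} = -6 + \frac{A}{-4} = -6 + A \left(- \frac{1}{4}\right) = -6 - \frac{A}{4}$)
$n{\left(-19 \right)} \left(355 - 366\right) = \left(-6 - - \frac{19}{4}\right) \left(355 - 366\right) = \left(-6 + \frac{19}{4}\right) \left(-11\right) = \left(- \frac{5}{4}\right) \left(-11\right) = \frac{55}{4}$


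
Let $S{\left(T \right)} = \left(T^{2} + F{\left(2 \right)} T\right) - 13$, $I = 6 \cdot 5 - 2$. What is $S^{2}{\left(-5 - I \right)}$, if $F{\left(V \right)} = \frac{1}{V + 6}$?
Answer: $\frac{73530625}{64} \approx 1.1489 \cdot 10^{6}$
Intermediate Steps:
$F{\left(V \right)} = \frac{1}{6 + V}$
$I = 28$ ($I = 30 - 2 = 28$)
$S{\left(T \right)} = -13 + T^{2} + \frac{T}{8}$ ($S{\left(T \right)} = \left(T^{2} + \frac{T}{6 + 2}\right) - 13 = \left(T^{2} + \frac{T}{8}\right) - 13 = -13 + T^{2} + \frac{T}{8}$)
$S^{2}{\left(-5 - I \right)} = \left(-13 + \left(-5 - 28\right)^{2} + \frac{-5 - 28}{8}\right)^{2} = \left(-13 + \left(-33\right)^{2} + \frac{1}{8} \left(-33\right)\right)^{2} = \left(-13 + 1089 - \frac{33}{8}\right)^{2} = \left(\frac{8575}{8}\right)^{2} = \frac{73530625}{64}$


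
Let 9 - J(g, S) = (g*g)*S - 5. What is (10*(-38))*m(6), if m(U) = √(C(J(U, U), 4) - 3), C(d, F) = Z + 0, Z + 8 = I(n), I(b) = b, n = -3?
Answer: -380*I*√14 ≈ -1421.8*I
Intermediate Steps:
J(g, S) = 14 - S*g² (J(g, S) = 9 - ((g*g)*S - 5) = 9 - (g²*S - 5) = 9 - (S*g² - 5) = 9 - (-5 + S*g²) = 9 + (5 - S*g²) = 14 - S*g²)
Z = -11 (Z = -8 - 3 = -11)
C(d, F) = -11 (C(d, F) = -11 + 0 = -11)
m(U) = I*√14 (m(U) = √(-11 - 3) = √(-14) = I*√14)
(10*(-38))*m(6) = (10*(-38))*(I*√14) = -380*I*√14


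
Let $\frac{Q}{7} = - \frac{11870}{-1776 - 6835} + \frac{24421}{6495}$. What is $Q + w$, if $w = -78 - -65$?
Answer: $\frac{1284624382}{55928445} \approx 22.969$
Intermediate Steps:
$w = -13$ ($w = -78 + 65 = -13$)
$Q = \frac{2011694167}{55928445}$ ($Q = 7 \left(- \frac{11870}{-1776 - 6835} + \frac{24421}{6495}\right) = 7 \left(- \frac{11870}{-1776 - 6835} + 24421 \cdot \frac{1}{6495}\right) = 7 \left(- \frac{11870}{-8611} + \frac{24421}{6495}\right) = 7 \left(\left(-11870\right) \left(- \frac{1}{8611}\right) + \frac{24421}{6495}\right) = 7 \left(\frac{11870}{8611} + \frac{24421}{6495}\right) = 7 \cdot \frac{287384881}{55928445} = \frac{2011694167}{55928445} \approx 35.969$)
$Q + w = \frac{2011694167}{55928445} - 13 = \frac{1284624382}{55928445}$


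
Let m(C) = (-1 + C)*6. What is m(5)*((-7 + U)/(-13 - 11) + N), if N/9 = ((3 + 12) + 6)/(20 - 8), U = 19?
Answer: 366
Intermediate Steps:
m(C) = -6 + 6*C
N = 63/4 (N = 9*(((3 + 12) + 6)/(20 - 8)) = 9*((15 + 6)/12) = 9*(21*(1/12)) = 9*(7/4) = 63/4 ≈ 15.750)
m(5)*((-7 + U)/(-13 - 11) + N) = (-6 + 6*5)*((-7 + 19)/(-13 - 11) + 63/4) = (-6 + 30)*(12/(-24) + 63/4) = 24*(12*(-1/24) + 63/4) = 24*(-½ + 63/4) = 24*(61/4) = 366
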